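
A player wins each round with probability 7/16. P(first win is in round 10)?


Geometric: P(X=10) = (1-p)^(k-1)×p = (9/16)^9×7/16 = 2711943423/1099511627776

P(X=10) = 2711943423/1099511627776 ≈ 0.25%


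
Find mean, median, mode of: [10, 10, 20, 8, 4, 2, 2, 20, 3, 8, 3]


Sorted: [2, 2, 3, 3, 4, 8, 8, 10, 10, 20, 20]
Mean = 90/11
Median = 8
Freq: {10: 2, 20: 2, 8: 2, 4: 1, 2: 2, 3: 2}
Mode: [2, 3, 8, 10, 20]

Mean=90/11, Median=8, Mode=[2, 3, 8, 10, 20]


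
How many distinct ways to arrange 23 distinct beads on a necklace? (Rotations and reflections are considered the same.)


Free circular arrangements: rotations and reflections both identified.
(n-1)!/2 = 22!/2 = 1124000727777607680000/2 = 562000363888803840000

562000363888803840000


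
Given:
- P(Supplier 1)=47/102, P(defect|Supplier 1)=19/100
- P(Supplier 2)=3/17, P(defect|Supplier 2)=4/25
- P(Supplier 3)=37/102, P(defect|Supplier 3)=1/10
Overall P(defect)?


P(B) = Σ P(B|Aᵢ)×P(Aᵢ)
  19/100×47/102 = 893/10200
  4/25×3/17 = 12/425
  1/10×37/102 = 37/1020
Sum = 517/3400

P(defect) = 517/3400 ≈ 15.21%


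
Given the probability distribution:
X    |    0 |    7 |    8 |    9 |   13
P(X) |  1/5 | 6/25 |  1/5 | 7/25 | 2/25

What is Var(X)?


E[X] = 171/25
E[X²] = 1519/25
Var(X) = E[X²] - (E[X])² = 1519/25 - 29241/625 = 8734/625

Var(X) = 8734/625 ≈ 13.9744


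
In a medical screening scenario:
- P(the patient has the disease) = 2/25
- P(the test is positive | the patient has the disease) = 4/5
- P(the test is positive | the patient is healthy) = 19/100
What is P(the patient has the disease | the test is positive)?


Using Bayes' theorem:
P(A|B) = P(B|A)·P(A) / P(B)

P(the test is positive) = 4/5 × 2/25 + 19/100 × 23/25
= 8/125 + 437/2500 = 597/2500

P(the patient has the disease|the test is positive) = (8/125) / (597/2500) = 160/597

P(the patient has the disease|the test is positive) = 160/597 ≈ 26.80%


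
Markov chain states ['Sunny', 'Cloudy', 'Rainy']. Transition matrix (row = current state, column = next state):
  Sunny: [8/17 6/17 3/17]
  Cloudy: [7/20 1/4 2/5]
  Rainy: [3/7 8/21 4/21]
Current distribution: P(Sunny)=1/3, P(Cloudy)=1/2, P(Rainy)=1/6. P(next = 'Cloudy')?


P(next=Cloudy) = Σᵢ P(now=i)×P(i→Cloudy)
= 1/3×6/17 + 1/2×1/4 + 1/6×8/21
= 2/17 + 1/8 + 4/63 = 2623/8568

P = 2623/8568 ≈ 0.3061


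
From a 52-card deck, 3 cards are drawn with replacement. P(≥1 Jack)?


P(not a Jack) = 48/52 = 12/13
P(none in 3 draws) = (12/13)^3 = 1728/2197
P(≥1 Jack) = 1 - 1728/2197 = 469/2197

P = 469/2197 ≈ 21.35%


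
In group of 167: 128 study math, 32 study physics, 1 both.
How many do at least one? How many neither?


|A∪B| = 128+32-1 = 159
Neither = 167-159 = 8

At least one: 159; Neither: 8


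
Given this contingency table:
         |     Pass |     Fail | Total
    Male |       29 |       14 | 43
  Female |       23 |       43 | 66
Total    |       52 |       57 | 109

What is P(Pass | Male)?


P(Pass | Male) = 29/(29+14) = 29/43

P(Pass|Male) = 29/43 ≈ 67.44%


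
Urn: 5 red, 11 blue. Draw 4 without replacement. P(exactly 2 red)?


Hypergeometric: C(5,2)×C(11,2)/C(16,4)
= 10×55/1820 = 55/182

P(X=2) = 55/182 ≈ 30.22%


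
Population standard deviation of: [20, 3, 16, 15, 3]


Mean = 57/5
  (20-57/5)²=1849/25
  (3-57/5)²=1764/25
  (16-57/5)²=529/25
  (15-57/5)²=324/25
  (3-57/5)²=1764/25
Σ(x-μ)² = 1246/5
σ² = (1246/5)/5 = 1246/25

σ = √(1246/25) ≈ 7.0597


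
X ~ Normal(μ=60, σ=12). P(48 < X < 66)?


z₁=(48-60)/12=-1.0, z₂=(66-60)/12=0.5
P = Φ(0.5) - Φ(-1.0) = 0.691462 - 0.158655 = 0.532807 ≈ 0.5328

P(48 < X < 66) ≈ 0.5328


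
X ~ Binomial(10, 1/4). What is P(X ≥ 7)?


P(X ≥ 7) = Σ P(X=i) for i=7..10
P(X=7) = 405/131072
P(X=8) = 405/1048576
P(X=9) = 15/524288
P(X=10) = 1/1048576
Sum = 919/262144

P(X ≥ 7) = 919/262144 ≈ 0.35%


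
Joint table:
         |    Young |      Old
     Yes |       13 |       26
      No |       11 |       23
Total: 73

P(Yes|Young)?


P(Yes|Young) = 13/(13+11) = 13/24

P = 13/24 ≈ 54.17%


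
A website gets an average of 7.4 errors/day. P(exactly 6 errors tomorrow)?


Poisson(λ=7.4): P(X=6) = e^(-λ)×λ^k/k!
= e^(-7.4) × 7.4^6 / 6!
≈ 0.0006112527611 × 164206.490176 / 720 ≈ 0.139405

P(X=6) ≈ 0.139405 ≈ 13.94%


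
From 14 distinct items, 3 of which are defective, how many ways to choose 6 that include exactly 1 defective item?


Choose 1 of the 3 defective items and 5 of the other 11 items:
C(3,1)×C(11,5) = 3×462 = 1386

1386


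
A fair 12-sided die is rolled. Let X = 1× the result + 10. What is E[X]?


E[die] = (1+12)/2 = 13/2
E[X] = 1×13/2 + 10 = 33/2

E[X] = 33/2


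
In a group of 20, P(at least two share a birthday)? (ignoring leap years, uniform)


P(all different) = Π(365-i)/365 for i=0..19
= 0.588562
P(match) = 1 - 0.588562 = 0.411438

P ≈ 0.4114 ≈ 41.14%


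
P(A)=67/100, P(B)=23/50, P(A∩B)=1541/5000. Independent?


P(A)×P(B) = 1541/5000
P(A∩B) = 1541/5000
Equal ✓ → Independent

Yes, independent


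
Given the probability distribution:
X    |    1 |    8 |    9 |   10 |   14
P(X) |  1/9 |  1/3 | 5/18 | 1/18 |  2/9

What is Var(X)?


E[X] = 161/18
E[X²] = 1675/18
Var(X) = E[X²] - (E[X])² = 1675/18 - 25921/324 = 4229/324

Var(X) = 4229/324 ≈ 13.0525


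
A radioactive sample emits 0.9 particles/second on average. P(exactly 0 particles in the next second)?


Poisson(λ=0.9): P(X=0) = e^(-λ)×λ^k/k!
= e^(-0.9) × 0.9^0 / 0!
≈ 0.4065696597 × 1 / 1 ≈ 0.406570

P(X=0) ≈ 0.406570 ≈ 40.66%


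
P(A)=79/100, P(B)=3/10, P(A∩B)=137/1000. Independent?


P(A)×P(B) = 237/1000
P(A∩B) = 137/1000
Not equal → NOT independent

No, not independent


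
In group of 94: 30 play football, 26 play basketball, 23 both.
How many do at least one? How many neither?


|A∪B| = 30+26-23 = 33
Neither = 94-33 = 61

At least one: 33; Neither: 61


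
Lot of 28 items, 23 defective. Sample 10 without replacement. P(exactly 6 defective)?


Hypergeometric: C(23,6)×C(5,4)/C(28,10)
= 100947×5/13123110 = 1/26

P(X=6) = 1/26 ≈ 3.85%


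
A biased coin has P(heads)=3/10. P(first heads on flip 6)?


Geometric: P(X=6) = (1-p)^(k-1)×p = (7/10)^5×3/10 = 50421/1000000

P(X=6) = 50421/1000000 ≈ 5.04%


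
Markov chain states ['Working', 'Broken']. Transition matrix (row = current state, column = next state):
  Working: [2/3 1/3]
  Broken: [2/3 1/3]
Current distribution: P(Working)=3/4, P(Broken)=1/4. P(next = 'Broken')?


P(next=Broken) = Σᵢ P(now=i)×P(i→Broken)
= 3/4×1/3 + 1/4×1/3
= 1/4 + 1/12 = 1/3

P = 1/3 ≈ 0.3333


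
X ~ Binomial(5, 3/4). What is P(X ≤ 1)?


P(X ≤ 1) = Σ P(X=i) for i=0..1
P(X=0) = 1/1024
P(X=1) = 15/1024
Sum = 1/64

P(X ≤ 1) = 1/64 ≈ 1.56%


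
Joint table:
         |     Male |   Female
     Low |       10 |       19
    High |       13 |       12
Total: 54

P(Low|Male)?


P(Low|Male) = 10/(10+13) = 10/23

P = 10/23 ≈ 43.48%


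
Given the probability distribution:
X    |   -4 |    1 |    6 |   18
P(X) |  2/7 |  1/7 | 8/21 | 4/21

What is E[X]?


E[X] = Σ x·P(X=x)
= (-4)×(2/7) + (1)×(1/7) + (6)×(8/21) + (18)×(4/21)
= 33/7

E[X] = 33/7


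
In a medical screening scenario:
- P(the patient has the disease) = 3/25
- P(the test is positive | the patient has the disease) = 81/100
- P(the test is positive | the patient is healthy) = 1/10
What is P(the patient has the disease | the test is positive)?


Using Bayes' theorem:
P(A|B) = P(B|A)·P(A) / P(B)

P(the test is positive) = 81/100 × 3/25 + 1/10 × 22/25
= 243/2500 + 11/125 = 463/2500

P(the patient has the disease|the test is positive) = (243/2500) / (463/2500) = 243/463

P(the patient has the disease|the test is positive) = 243/463 ≈ 52.48%


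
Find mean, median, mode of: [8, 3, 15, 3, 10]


Sorted: [3, 3, 8, 10, 15]
Mean = 39/5
Median = 8
Freq: {8: 1, 3: 2, 15: 1, 10: 1}
Mode: [3]

Mean=39/5, Median=8, Mode=3


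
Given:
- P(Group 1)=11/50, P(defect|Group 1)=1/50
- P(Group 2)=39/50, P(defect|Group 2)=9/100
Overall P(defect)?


P(B) = Σ P(B|Aᵢ)×P(Aᵢ)
  1/50×11/50 = 11/2500
  9/100×39/50 = 351/5000
Sum = 373/5000

P(defect) = 373/5000 ≈ 7.46%


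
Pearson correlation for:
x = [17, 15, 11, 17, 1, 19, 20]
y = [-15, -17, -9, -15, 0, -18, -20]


n=7, Σx=100, Σy=-94, Σxy=-1606, Σx²=1686, Σy²=1544
r = (7×(-1606) - 100×(-94))/√((7×1686 - 100²)(7×1544 - (-94)²))
= -1842/√(1802×1972) = -1842/√3553544 ≈ -1842/1885.0846 ≈ -0.9771

r ≈ -0.9771


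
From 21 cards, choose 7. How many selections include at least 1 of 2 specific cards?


Complement: C(21,7) - C(19,7) = 116280 - 50388 = 65892

65892


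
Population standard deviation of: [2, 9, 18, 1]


Mean = 30/4 = 15/2
  (2-15/2)²=121/4
  (9-15/2)²=9/4
  (18-15/2)²=441/4
  (1-15/2)²=169/4
Σ(x-μ)² = 185
σ² = 185/4

σ = √(185/4) ≈ 6.8007


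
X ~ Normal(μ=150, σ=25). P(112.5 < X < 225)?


z₁=(112.5-150)/25=-1.5, z₂=(225-150)/25=3.0
P = Φ(3.0) - Φ(-1.5) = 0.998650 - 0.066807 = 0.931843 ≈ 0.9318

P(112.5 < X < 225) ≈ 0.9318


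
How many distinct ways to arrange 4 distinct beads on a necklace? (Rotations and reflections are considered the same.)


Free circular arrangements: rotations and reflections both identified.
(n-1)!/2 = 3!/2 = 6/2 = 3

3


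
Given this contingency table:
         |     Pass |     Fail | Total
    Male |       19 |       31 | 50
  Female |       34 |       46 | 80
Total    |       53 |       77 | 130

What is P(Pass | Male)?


P(Pass | Male) = 19/(19+31) = 19/50

P(Pass|Male) = 19/50 ≈ 38.00%


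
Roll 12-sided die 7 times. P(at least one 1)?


P(no 1)^7 = (11/12)^7 = 19487171/35831808
P(≥1) = 1 - 19487171/35831808 = 16344637/35831808

P = 16344637/35831808 ≈ 45.61%


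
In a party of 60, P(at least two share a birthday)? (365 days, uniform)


P(all different) = Π(365-i)/365 for i=0..59
= 0.005877
P(match) = 1 - 0.005877 = 0.994123

P ≈ 0.9941 ≈ 99.41%


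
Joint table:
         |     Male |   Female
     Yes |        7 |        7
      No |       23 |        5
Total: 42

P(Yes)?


P(Yes) = (7+7)/42 = 14/42 = 1/3

P(Yes) = 1/3 ≈ 33.33%


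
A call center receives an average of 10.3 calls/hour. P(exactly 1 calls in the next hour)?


Poisson(λ=10.3): P(X=1) = e^(-λ)×λ^k/k!
= e^(-10.3) × 10.3^1 / 1!
≈ 3.363309519e-05 × 10.3 / 1 ≈ 0.000346

P(X=1) ≈ 0.000346 ≈ 0.03%


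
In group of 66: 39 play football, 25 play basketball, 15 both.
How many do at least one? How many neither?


|A∪B| = 39+25-15 = 49
Neither = 66-49 = 17

At least one: 49; Neither: 17


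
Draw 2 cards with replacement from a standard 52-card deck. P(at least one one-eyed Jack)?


P(not a one-eyed Jack) = 50/52 = 25/26
P(none in 2 draws) = (25/26)^2 = 625/676
P(≥1 one-eyed Jack) = 1 - 625/676 = 51/676

P = 51/676 ≈ 7.54%


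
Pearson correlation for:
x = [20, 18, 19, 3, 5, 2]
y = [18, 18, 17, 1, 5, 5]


n=6, Σx=67, Σy=64, Σxy=1045, Σx²=1123, Σy²=988
r = (6×1045 - 67×64)/√((6×1123 - 67²)(6×988 - 64²))
= 1982/√(2249×1832) = 1982/√4120168 ≈ 1982/2029.8197 ≈ 0.9764

r ≈ 0.9764


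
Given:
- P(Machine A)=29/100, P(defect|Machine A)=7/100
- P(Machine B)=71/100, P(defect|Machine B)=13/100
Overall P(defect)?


P(B) = Σ P(B|Aᵢ)×P(Aᵢ)
  7/100×29/100 = 203/10000
  13/100×71/100 = 923/10000
Sum = 563/5000

P(defect) = 563/5000 ≈ 11.26%


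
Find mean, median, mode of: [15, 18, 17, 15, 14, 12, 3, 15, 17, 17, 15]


Sorted: [3, 12, 14, 15, 15, 15, 15, 17, 17, 17, 18]
Mean = 158/11
Median = 15
Freq: {15: 4, 18: 1, 17: 3, 14: 1, 12: 1, 3: 1}
Mode: [15]

Mean=158/11, Median=15, Mode=15


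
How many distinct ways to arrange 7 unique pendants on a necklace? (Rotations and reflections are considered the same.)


Free circular arrangements: rotations and reflections both identified.
(n-1)!/2 = 6!/2 = 720/2 = 360

360


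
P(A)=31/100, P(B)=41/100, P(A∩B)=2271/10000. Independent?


P(A)×P(B) = 1271/10000
P(A∩B) = 2271/10000
Not equal → NOT independent

No, not independent


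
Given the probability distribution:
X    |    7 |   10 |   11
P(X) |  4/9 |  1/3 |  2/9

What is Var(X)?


E[X] = 80/9
E[X²] = 82
Var(X) = E[X²] - (E[X])² = 82 - 6400/81 = 242/81

Var(X) = 242/81 ≈ 2.9877


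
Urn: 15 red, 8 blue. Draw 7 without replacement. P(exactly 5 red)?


Hypergeometric: C(15,5)×C(8,2)/C(23,7)
= 3003×28/245157 = 2548/7429

P(X=5) = 2548/7429 ≈ 34.30%


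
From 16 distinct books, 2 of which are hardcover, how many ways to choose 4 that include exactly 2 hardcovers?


Choose 2 of the 2 hardcovers and 2 of the other 14 books:
C(2,2)×C(14,2) = 1×91 = 91

91


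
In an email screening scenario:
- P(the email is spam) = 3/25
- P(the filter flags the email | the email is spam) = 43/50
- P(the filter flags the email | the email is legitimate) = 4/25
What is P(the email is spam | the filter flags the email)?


Using Bayes' theorem:
P(A|B) = P(B|A)·P(A) / P(B)

P(the filter flags the email) = 43/50 × 3/25 + 4/25 × 22/25
= 129/1250 + 88/625 = 61/250

P(the email is spam|the filter flags the email) = (129/1250) / (61/250) = 129/305

P(the email is spam|the filter flags the email) = 129/305 ≈ 42.30%


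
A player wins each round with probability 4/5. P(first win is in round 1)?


Geometric: P(X=1) = (1-p)^(k-1)×p = (1/5)^0×4/5 = 4/5

P(X=1) = 4/5 ≈ 80.00%


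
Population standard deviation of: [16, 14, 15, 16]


Mean = 61/4
  (16-61/4)²=9/16
  (14-61/4)²=25/16
  (15-61/4)²=1/16
  (16-61/4)²=9/16
Σ(x-μ)² = 11/4
σ² = (11/4)/4 = 11/16

σ = √(11/16) ≈ 0.8292


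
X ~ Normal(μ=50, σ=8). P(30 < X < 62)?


z₁=(30-50)/8=-2.5, z₂=(62-50)/8=1.5
P = Φ(1.5) - Φ(-2.5) = 0.933193 - 0.006210 = 0.926983 ≈ 0.9270

P(30 < X < 62) ≈ 0.9270


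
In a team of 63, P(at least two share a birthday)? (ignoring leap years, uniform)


P(all different) = Π(365-i)/365 for i=0..62
= 0.003396
P(match) = 1 - 0.003396 = 0.996604

P ≈ 0.9966 ≈ 99.66%


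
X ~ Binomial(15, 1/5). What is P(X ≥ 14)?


P(X ≥ 14) = Σ P(X=i) for i=14..15
P(X=14) = 12/6103515625
P(X=15) = 1/30517578125
Sum = 61/30517578125

P(X ≥ 14) = 61/30517578125 ≈ 0.00%


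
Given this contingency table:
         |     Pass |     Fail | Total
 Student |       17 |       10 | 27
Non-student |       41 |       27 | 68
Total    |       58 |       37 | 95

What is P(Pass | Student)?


P(Pass | Student) = 17/(17+10) = 17/27

P(Pass|Student) = 17/27 ≈ 62.96%


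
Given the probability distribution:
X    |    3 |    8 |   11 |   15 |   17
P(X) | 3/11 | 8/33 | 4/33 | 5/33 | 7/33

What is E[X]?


E[X] = Σ x·P(X=x)
= (3)×(3/11) + (8)×(8/33) + (11)×(4/33) + (15)×(5/33) + (17)×(7/33)
= 329/33

E[X] = 329/33


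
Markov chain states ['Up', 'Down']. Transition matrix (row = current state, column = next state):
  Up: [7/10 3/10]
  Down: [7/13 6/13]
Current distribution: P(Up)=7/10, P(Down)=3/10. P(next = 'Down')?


P(next=Down) = Σᵢ P(now=i)×P(i→Down)
= 7/10×3/10 + 3/10×6/13
= 21/100 + 9/65 = 453/1300

P = 453/1300 ≈ 0.3485


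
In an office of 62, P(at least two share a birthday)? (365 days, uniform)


P(all different) = Π(365-i)/365 for i=0..61
= 0.004090
P(match) = 1 - 0.004090 = 0.995910

P ≈ 0.9959 ≈ 99.59%


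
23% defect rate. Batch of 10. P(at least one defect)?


P(all good) = (77/100)^10 = 7326680472586200649/100000000000000000000
P(≥1 defect) = 92673319527413799351/100000000000000000000

P = 92673319527413799351/100000000000000000000 ≈ 92.67%


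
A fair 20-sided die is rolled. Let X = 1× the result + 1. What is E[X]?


E[die] = (1+20)/2 = 21/2
E[X] = 1×21/2 + 1 = 23/2

E[X] = 23/2


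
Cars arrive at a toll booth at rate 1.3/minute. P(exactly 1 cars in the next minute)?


Poisson(λ=1.3): P(X=1) = e^(-λ)×λ^k/k!
= e^(-1.3) × 1.3^1 / 1!
≈ 0.272531793 × 1.3 / 1 ≈ 0.354291

P(X=1) ≈ 0.354291 ≈ 35.43%


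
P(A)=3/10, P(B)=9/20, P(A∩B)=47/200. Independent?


P(A)×P(B) = 27/200
P(A∩B) = 47/200
Not equal → NOT independent

No, not independent


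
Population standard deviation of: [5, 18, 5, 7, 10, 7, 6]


Mean = 58/7
  (5-58/7)²=529/49
  (18-58/7)²=4624/49
  (5-58/7)²=529/49
  (7-58/7)²=81/49
  (10-58/7)²=144/49
  (7-58/7)²=81/49
  (6-58/7)²=256/49
Σ(x-μ)² = 892/7
σ² = (892/7)/7 = 892/49

σ = √(892/49) ≈ 4.2666


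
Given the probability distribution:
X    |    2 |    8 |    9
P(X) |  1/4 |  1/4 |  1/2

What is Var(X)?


E[X] = 7
E[X²] = 115/2
Var(X) = E[X²] - (E[X])² = 115/2 - 49 = 17/2

Var(X) = 17/2 ≈ 8.5000


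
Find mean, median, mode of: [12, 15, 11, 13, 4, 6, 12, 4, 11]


Sorted: [4, 4, 6, 11, 11, 12, 12, 13, 15]
Mean = 88/9
Median = 11
Freq: {12: 2, 15: 1, 11: 2, 13: 1, 4: 2, 6: 1}
Mode: [4, 11, 12]

Mean=88/9, Median=11, Mode=[4, 11, 12]


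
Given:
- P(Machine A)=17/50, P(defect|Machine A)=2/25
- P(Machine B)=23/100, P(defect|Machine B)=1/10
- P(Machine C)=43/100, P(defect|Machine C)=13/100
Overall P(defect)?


P(B) = Σ P(B|Aᵢ)×P(Aᵢ)
  2/25×17/50 = 17/625
  1/10×23/100 = 23/1000
  13/100×43/100 = 559/10000
Sum = 1061/10000

P(defect) = 1061/10000 ≈ 10.61%


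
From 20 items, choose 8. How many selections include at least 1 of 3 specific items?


Complement: C(20,8) - C(17,8) = 125970 - 24310 = 101660

101660


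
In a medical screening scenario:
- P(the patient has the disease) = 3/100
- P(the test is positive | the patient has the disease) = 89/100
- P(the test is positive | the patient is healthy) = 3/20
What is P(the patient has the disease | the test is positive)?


Using Bayes' theorem:
P(A|B) = P(B|A)·P(A) / P(B)

P(the test is positive) = 89/100 × 3/100 + 3/20 × 97/100
= 267/10000 + 291/2000 = 861/5000

P(the patient has the disease|the test is positive) = (267/10000) / (861/5000) = 89/574

P(the patient has the disease|the test is positive) = 89/574 ≈ 15.51%


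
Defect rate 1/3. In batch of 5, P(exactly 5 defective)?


Binomial: P(X=5) = C(5,5)×p^5×(1-p)^0
= 1 × 1/243 × 1 = 1/243

P(X=5) = 1/243 ≈ 0.41%


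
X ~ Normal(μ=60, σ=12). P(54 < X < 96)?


z₁=(54-60)/12=-0.5, z₂=(96-60)/12=3.0
P = Φ(3.0) - Φ(-0.5) = 0.998650 - 0.308538 = 0.690112 ≈ 0.6901

P(54 < X < 96) ≈ 0.6901


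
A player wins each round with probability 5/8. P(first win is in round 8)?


Geometric: P(X=8) = (1-p)^(k-1)×p = (3/8)^7×5/8 = 10935/16777216

P(X=8) = 10935/16777216 ≈ 0.07%


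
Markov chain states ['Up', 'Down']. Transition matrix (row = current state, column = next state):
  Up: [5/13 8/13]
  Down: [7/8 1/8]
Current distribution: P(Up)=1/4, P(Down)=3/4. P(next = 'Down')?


P(next=Down) = Σᵢ P(now=i)×P(i→Down)
= 1/4×8/13 + 3/4×1/8
= 2/13 + 3/32 = 103/416

P = 103/416 ≈ 0.2476


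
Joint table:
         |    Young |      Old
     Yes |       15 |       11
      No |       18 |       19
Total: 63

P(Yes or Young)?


P(Yes∨Young) = P(Yes) + P(Young) - P(Yes∧Young)
= (26 + 33 - 15)/63 = 44/63

P = 44/63 ≈ 69.84%


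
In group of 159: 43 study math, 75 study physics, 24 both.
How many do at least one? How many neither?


|A∪B| = 43+75-24 = 94
Neither = 159-94 = 65

At least one: 94; Neither: 65


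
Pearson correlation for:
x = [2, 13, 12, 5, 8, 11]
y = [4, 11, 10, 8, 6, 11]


n=6, Σx=51, Σy=50, Σxy=480, Σx²=527, Σy²=458
r = (6×480 - 51×50)/√((6×527 - 51²)(6×458 - 50²))
= 330/√(561×248) = 330/√139128 ≈ 330/372.9987 ≈ 0.8847

r ≈ 0.8847


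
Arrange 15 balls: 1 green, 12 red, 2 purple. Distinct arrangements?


15!/(1!×12!×2!) = 1365

1365


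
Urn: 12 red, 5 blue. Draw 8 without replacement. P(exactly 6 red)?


Hypergeometric: C(12,6)×C(5,2)/C(17,8)
= 924×10/24310 = 84/221

P(X=6) = 84/221 ≈ 38.01%


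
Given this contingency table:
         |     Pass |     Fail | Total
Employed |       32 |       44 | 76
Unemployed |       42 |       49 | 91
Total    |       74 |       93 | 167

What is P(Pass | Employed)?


P(Pass | Employed) = 32/(32+44) = 32/76 = 8/19

P(Pass|Employed) = 8/19 ≈ 42.11%


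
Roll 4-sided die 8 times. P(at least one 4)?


P(no 4)^8 = (3/4)^8 = 6561/65536
P(≥1) = 1 - 6561/65536 = 58975/65536

P = 58975/65536 ≈ 89.99%


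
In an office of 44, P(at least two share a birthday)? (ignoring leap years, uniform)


P(all different) = Π(365-i)/365 for i=0..43
= 0.067115
P(match) = 1 - 0.067115 = 0.932885

P ≈ 0.9329 ≈ 93.29%


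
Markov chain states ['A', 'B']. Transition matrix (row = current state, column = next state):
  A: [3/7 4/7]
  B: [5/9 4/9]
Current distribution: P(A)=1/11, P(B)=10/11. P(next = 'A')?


P(next=A) = Σᵢ P(now=i)×P(i→A)
= 1/11×3/7 + 10/11×5/9
= 3/77 + 50/99 = 377/693

P = 377/693 ≈ 0.5440


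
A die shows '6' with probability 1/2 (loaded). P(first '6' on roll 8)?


Geometric: P(X=8) = (1-p)^(k-1)×p = (1/2)^7×1/2 = 1/256

P(X=8) = 1/256 ≈ 0.39%


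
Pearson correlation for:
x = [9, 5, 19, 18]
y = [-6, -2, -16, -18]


n=4, Σx=51, Σy=-42, Σxy=-692, Σx²=791, Σy²=620
r = (4×(-692) - 51×(-42))/√((4×791 - 51²)(4×620 - (-42)²))
= -626/√(563×716) = -626/√403108 ≈ -626/634.9079 ≈ -0.9860

r ≈ -0.9860


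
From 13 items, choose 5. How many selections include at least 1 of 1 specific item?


Complement: C(13,5) - C(12,5) = 1287 - 792 = 495

495


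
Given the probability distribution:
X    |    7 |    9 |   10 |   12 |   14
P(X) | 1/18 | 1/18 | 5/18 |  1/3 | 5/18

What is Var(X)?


E[X] = 104/9
E[X²] = 1237/9
Var(X) = E[X²] - (E[X])² = 1237/9 - 10816/81 = 317/81

Var(X) = 317/81 ≈ 3.9136


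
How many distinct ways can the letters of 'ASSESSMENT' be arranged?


Letters: 10, freq: {'A': 1, 'S': 4, 'E': 2, 'M': 1, 'N': 1, 'T': 1}
10!/(1!×4!×2!×1!×1!×1!) = 3628800/48 = 75600

75600


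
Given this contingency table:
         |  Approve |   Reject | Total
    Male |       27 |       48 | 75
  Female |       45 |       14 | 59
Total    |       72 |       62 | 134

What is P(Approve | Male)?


P(Approve | Male) = 27/(27+48) = 27/75 = 9/25

P(Approve|Male) = 9/25 ≈ 36.00%


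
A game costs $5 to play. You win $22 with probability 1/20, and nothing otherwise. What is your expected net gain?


E[gain] = (22-5)×1/20 + (-5)×19/20
= 17/20 - 19/4 = -39/10

Expected net gain = $-39/10 ≈ $-3.90


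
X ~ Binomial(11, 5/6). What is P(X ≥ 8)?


P(X ≥ 8) = Σ P(X=i) for i=8..11
P(X=8) = 21484375/120932352
P(X=9) = 107421875/362797056
P(X=10) = 107421875/362797056
P(X=11) = 48828125/362797056
Sum = 13671875/15116544

P(X ≥ 8) = 13671875/15116544 ≈ 90.44%


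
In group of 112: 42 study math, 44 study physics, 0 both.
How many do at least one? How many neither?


|A∪B| = 42+44-0 = 86
Neither = 112-86 = 26

At least one: 86; Neither: 26


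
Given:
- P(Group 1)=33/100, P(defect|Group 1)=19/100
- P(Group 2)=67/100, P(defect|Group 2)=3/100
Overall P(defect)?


P(B) = Σ P(B|Aᵢ)×P(Aᵢ)
  19/100×33/100 = 627/10000
  3/100×67/100 = 201/10000
Sum = 207/2500

P(defect) = 207/2500 ≈ 8.28%


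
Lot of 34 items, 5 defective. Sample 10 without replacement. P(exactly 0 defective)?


Hypergeometric: C(5,0)×C(29,10)/C(34,10)
= 1×20030010/131128140 = 161/1054

P(X=0) = 161/1054 ≈ 15.28%


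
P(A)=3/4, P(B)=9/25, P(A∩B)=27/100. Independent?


P(A)×P(B) = 27/100
P(A∩B) = 27/100
Equal ✓ → Independent

Yes, independent


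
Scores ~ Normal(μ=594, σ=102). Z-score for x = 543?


z = (x - μ)/σ = (543 - 594)/102 = -0.5

z = -0.5


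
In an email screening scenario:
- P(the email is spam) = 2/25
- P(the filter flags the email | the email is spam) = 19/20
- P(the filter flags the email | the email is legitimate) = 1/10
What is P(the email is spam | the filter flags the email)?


Using Bayes' theorem:
P(A|B) = P(B|A)·P(A) / P(B)

P(the filter flags the email) = 19/20 × 2/25 + 1/10 × 23/25
= 19/250 + 23/250 = 21/125

P(the email is spam|the filter flags the email) = (19/250) / (21/125) = 19/42

P(the email is spam|the filter flags the email) = 19/42 ≈ 45.24%


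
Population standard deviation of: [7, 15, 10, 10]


Mean = 42/4 = 21/2
  (7-21/2)²=49/4
  (15-21/2)²=81/4
  (10-21/2)²=1/4
  (10-21/2)²=1/4
Σ(x-μ)² = 33
σ² = 33/4

σ = √(33/4) ≈ 2.8723


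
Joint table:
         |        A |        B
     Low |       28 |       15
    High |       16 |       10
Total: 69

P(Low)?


P(Low) = (28+15)/69 = 43/69

P(Low) = 43/69 ≈ 62.32%


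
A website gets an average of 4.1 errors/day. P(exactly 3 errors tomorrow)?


Poisson(λ=4.1): P(X=3) = e^(-λ)×λ^k/k!
= e^(-4.1) × 4.1^3 / 3!
≈ 0.0165726754 × 68.921 / 6 ≈ 0.190368

P(X=3) ≈ 0.190368 ≈ 19.04%


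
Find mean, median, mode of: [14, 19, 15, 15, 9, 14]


Sorted: [9, 14, 14, 15, 15, 19]
Mean = 86/6 = 43/3
Median = 29/2
Freq: {14: 2, 19: 1, 15: 2, 9: 1}
Mode: [14, 15]

Mean=43/3, Median=29/2, Mode=[14, 15]


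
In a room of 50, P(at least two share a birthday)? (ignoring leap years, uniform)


P(all different) = Π(365-i)/365 for i=0..49
= 0.029626
P(match) = 1 - 0.029626 = 0.970374

P ≈ 0.9704 ≈ 97.04%


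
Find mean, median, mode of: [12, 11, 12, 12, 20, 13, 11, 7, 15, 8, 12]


Sorted: [7, 8, 11, 11, 12, 12, 12, 12, 13, 15, 20]
Mean = 133/11
Median = 12
Freq: {12: 4, 11: 2, 20: 1, 13: 1, 7: 1, 15: 1, 8: 1}
Mode: [12]

Mean=133/11, Median=12, Mode=12


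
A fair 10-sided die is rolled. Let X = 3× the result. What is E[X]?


E[die] = (1+10)/2 = 11/2
E[X] = 3 × 11/2 = 33/2

E[X] = 33/2


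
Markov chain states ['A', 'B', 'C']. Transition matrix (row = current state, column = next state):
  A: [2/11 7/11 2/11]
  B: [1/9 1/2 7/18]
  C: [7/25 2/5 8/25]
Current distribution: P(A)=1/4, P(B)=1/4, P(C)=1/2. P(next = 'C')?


P(next=C) = Σᵢ P(now=i)×P(i→C)
= 1/4×2/11 + 1/4×7/18 + 1/2×8/25
= 1/22 + 7/72 + 4/25 = 5993/19800

P = 5993/19800 ≈ 0.3027


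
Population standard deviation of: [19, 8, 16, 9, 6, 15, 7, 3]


Mean = 83/8
  (19-83/8)²=4761/64
  (8-83/8)²=361/64
  (16-83/8)²=2025/64
  (9-83/8)²=121/64
  (6-83/8)²=1225/64
  (15-83/8)²=1369/64
  (7-83/8)²=729/64
  (3-83/8)²=3481/64
Σ(x-μ)² = 1759/8
σ² = (1759/8)/8 = 1759/64

σ = √(1759/64) ≈ 5.2426


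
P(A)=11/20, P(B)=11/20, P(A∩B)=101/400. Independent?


P(A)×P(B) = 121/400
P(A∩B) = 101/400
Not equal → NOT independent

No, not independent


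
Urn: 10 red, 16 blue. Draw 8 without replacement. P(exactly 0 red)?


Hypergeometric: C(10,0)×C(16,8)/C(26,8)
= 1×12870/1562275 = 18/2185

P(X=0) = 18/2185 ≈ 0.82%


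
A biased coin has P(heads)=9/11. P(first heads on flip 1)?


Geometric: P(X=1) = (1-p)^(k-1)×p = (2/11)^0×9/11 = 9/11

P(X=1) = 9/11 ≈ 81.82%


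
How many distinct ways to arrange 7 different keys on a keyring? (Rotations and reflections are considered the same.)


Free circular arrangements: rotations and reflections both identified.
(n-1)!/2 = 6!/2 = 720/2 = 360

360


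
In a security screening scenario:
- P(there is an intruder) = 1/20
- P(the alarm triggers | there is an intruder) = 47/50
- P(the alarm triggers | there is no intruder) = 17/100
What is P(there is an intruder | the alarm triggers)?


Using Bayes' theorem:
P(A|B) = P(B|A)·P(A) / P(B)

P(the alarm triggers) = 47/50 × 1/20 + 17/100 × 19/20
= 47/1000 + 323/2000 = 417/2000

P(there is an intruder|the alarm triggers) = (47/1000) / (417/2000) = 94/417

P(there is an intruder|the alarm triggers) = 94/417 ≈ 22.54%


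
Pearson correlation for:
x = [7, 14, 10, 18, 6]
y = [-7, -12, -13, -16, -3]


n=5, Σx=55, Σy=-51, Σxy=-653, Σx²=705, Σy²=627
r = (5×(-653) - 55×(-51))/√((5×705 - 55²)(5×627 - (-51)²))
= -460/√(500×534) = -460/√267000 ≈ -460/516.7204 ≈ -0.8902

r ≈ -0.8902


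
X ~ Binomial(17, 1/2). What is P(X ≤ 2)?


P(X ≤ 2) = Σ P(X=i) for i=0..2
P(X=0) = 1/131072
P(X=1) = 17/131072
P(X=2) = 17/16384
Sum = 77/65536

P(X ≤ 2) = 77/65536 ≈ 0.12%


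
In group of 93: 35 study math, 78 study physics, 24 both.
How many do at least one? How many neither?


|A∪B| = 35+78-24 = 89
Neither = 93-89 = 4

At least one: 89; Neither: 4


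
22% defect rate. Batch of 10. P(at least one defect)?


P(all good) = (39/50)^10 = 8140406085191601/97656250000000000
P(≥1 defect) = 89515843914808399/97656250000000000

P = 89515843914808399/97656250000000000 ≈ 91.66%


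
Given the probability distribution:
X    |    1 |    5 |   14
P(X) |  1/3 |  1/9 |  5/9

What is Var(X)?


E[X] = 26/3
E[X²] = 112
Var(X) = E[X²] - (E[X])² = 112 - 676/9 = 332/9

Var(X) = 332/9 ≈ 36.8889


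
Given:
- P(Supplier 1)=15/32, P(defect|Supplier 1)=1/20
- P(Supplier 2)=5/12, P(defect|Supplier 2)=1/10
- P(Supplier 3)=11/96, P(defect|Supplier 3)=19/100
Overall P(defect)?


P(B) = Σ P(B|Aᵢ)×P(Aᵢ)
  1/20×15/32 = 3/128
  1/10×5/12 = 1/24
  19/100×11/96 = 209/9600
Sum = 139/1600

P(defect) = 139/1600 ≈ 8.69%


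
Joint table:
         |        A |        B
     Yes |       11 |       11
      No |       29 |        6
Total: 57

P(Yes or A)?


P(Yes∨A) = P(Yes) + P(A) - P(Yes∧A)
= (22 + 40 - 11)/57 = 51/57 = 17/19

P = 17/19 ≈ 89.47%


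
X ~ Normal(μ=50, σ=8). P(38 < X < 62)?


z₁=(38-50)/8=-1.5, z₂=(62-50)/8=1.5
P = Φ(1.5) - Φ(-1.5) = 0.933193 - 0.066807 = 0.866386 ≈ 0.8664

P(38 < X < 62) ≈ 0.8664


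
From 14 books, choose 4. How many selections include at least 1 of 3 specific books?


Complement: C(14,4) - C(11,4) = 1001 - 330 = 671

671


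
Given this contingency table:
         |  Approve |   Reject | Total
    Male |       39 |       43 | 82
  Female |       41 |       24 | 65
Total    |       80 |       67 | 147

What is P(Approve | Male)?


P(Approve | Male) = 39/(39+43) = 39/82

P(Approve|Male) = 39/82 ≈ 47.56%


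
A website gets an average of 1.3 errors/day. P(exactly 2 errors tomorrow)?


Poisson(λ=1.3): P(X=2) = e^(-λ)×λ^k/k!
= e^(-1.3) × 1.3^2 / 2!
≈ 0.272531793 × 1.69 / 2 ≈ 0.230289

P(X=2) ≈ 0.230289 ≈ 23.03%


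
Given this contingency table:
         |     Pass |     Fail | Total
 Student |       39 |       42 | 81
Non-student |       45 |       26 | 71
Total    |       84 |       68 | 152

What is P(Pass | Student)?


P(Pass | Student) = 39/(39+42) = 39/81 = 13/27

P(Pass|Student) = 13/27 ≈ 48.15%


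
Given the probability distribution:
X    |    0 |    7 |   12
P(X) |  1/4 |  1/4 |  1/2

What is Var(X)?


E[X] = 31/4
E[X²] = 337/4
Var(X) = E[X²] - (E[X])² = 337/4 - 961/16 = 387/16

Var(X) = 387/16 ≈ 24.1875


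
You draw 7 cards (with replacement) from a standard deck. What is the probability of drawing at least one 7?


P(not a 7) = 48/52 = 12/13
P(none in 7 draws) = (12/13)^7 = 35831808/62748517
P(≥1 7) = 1 - 35831808/62748517 = 26916709/62748517

P = 26916709/62748517 ≈ 42.90%


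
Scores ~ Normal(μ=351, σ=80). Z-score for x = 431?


z = (x - μ)/σ = (431 - 351)/80 = 1.0

z = 1.0


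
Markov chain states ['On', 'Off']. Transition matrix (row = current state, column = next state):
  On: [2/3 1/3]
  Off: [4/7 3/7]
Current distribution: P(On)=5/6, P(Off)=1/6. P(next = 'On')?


P(next=On) = Σᵢ P(now=i)×P(i→On)
= 5/6×2/3 + 1/6×4/7
= 5/9 + 2/21 = 41/63

P = 41/63 ≈ 0.6508


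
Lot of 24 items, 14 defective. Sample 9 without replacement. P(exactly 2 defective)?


Hypergeometric: C(14,2)×C(10,7)/C(24,9)
= 91×120/1307504 = 1365/163438

P(X=2) = 1365/163438 ≈ 0.84%


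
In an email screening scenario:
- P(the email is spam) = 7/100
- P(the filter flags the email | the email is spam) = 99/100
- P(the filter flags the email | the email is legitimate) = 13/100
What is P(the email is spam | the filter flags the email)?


Using Bayes' theorem:
P(A|B) = P(B|A)·P(A) / P(B)

P(the filter flags the email) = 99/100 × 7/100 + 13/100 × 93/100
= 693/10000 + 1209/10000 = 951/5000

P(the email is spam|the filter flags the email) = (693/10000) / (951/5000) = 231/634

P(the email is spam|the filter flags the email) = 231/634 ≈ 36.44%


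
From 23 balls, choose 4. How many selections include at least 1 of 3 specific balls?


Complement: C(23,4) - C(20,4) = 8855 - 4845 = 4010

4010


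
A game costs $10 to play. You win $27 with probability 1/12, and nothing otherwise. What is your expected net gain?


E[gain] = (27-10)×1/12 + (-10)×11/12
= 17/12 - 55/6 = -31/4

Expected net gain = $-31/4 ≈ $-7.75


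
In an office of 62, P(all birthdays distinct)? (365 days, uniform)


P(all different) = Π(365-i)/365 for i=0..61
= (365/365)×(364/365)×...×(304/365)
= 0.004090

P ≈ 0.0041 ≈ 0.41%


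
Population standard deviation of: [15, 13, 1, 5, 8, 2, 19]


Mean = 63/7 = 9
  (15-9)²=36
  (13-9)²=16
  (1-9)²=64
  (5-9)²=16
  (8-9)²=1
  (2-9)²=49
  (19-9)²=100
Σ(x-μ)² = 282
σ² = 282/7

σ = √(282/7) ≈ 6.3471


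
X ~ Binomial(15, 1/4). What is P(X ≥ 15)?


P(X ≥ 15) = Σ P(X=i) for i=15..15
P(X=15) = 1/1073741824
Sum = 1/1073741824

P(X ≥ 15) = 1/1073741824 ≈ 0.00%


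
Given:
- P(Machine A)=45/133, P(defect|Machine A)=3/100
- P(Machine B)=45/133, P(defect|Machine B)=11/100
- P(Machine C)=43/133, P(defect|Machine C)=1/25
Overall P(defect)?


P(B) = Σ P(B|Aᵢ)×P(Aᵢ)
  3/100×45/133 = 27/2660
  11/100×45/133 = 99/2660
  1/25×43/133 = 43/3325
Sum = 401/6650

P(defect) = 401/6650 ≈ 6.03%


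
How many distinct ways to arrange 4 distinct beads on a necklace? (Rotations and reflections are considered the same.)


Free circular arrangements: rotations and reflections both identified.
(n-1)!/2 = 3!/2 = 6/2 = 3

3


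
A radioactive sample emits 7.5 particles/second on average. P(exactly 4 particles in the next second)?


Poisson(λ=7.5): P(X=4) = e^(-λ)×λ^k/k!
= e^(-7.5) × 7.5^4 / 4!
≈ 0.0005530843701 × 3164.0625 / 24 ≈ 0.072916

P(X=4) ≈ 0.072916 ≈ 7.29%


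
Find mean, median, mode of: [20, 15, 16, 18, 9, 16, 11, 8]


Sorted: [8, 9, 11, 15, 16, 16, 18, 20]
Mean = 113/8
Median = 31/2
Freq: {20: 1, 15: 1, 16: 2, 18: 1, 9: 1, 11: 1, 8: 1}
Mode: [16]

Mean=113/8, Median=31/2, Mode=16


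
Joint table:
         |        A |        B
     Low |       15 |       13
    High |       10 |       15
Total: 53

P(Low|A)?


P(Low|A) = 15/(15+10) = 15/25 = 3/5

P = 3/5 ≈ 60.00%


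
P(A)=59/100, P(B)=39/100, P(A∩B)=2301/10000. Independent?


P(A)×P(B) = 2301/10000
P(A∩B) = 2301/10000
Equal ✓ → Independent

Yes, independent


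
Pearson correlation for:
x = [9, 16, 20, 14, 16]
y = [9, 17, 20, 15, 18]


n=5, Σx=75, Σy=79, Σxy=1251, Σx²=1189, Σy²=1319
r = (5×1251 - 75×79)/√((5×1189 - 75²)(5×1319 - 79²))
= 330/√(320×354) = 330/√113280 ≈ 330/336.5709 ≈ 0.9805

r ≈ 0.9805


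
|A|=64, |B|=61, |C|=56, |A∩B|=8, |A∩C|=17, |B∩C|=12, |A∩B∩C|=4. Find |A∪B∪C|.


|A∪B∪C| = 64+61+56-8-17-12+4 = 148

|A∪B∪C| = 148


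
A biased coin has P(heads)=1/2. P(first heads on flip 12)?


Geometric: P(X=12) = (1-p)^(k-1)×p = (1/2)^11×1/2 = 1/4096

P(X=12) = 1/4096 ≈ 0.02%


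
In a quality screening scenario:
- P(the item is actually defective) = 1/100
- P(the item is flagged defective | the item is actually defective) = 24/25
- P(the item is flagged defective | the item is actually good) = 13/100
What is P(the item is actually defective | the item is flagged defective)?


Using Bayes' theorem:
P(A|B) = P(B|A)·P(A) / P(B)

P(the item is flagged defective) = 24/25 × 1/100 + 13/100 × 99/100
= 6/625 + 1287/10000 = 1383/10000

P(the item is actually defective|the item is flagged defective) = (6/625) / (1383/10000) = 32/461

P(the item is actually defective|the item is flagged defective) = 32/461 ≈ 6.94%


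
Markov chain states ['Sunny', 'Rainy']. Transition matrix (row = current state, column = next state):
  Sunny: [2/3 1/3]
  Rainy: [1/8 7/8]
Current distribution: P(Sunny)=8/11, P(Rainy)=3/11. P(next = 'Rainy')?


P(next=Rainy) = Σᵢ P(now=i)×P(i→Rainy)
= 8/11×1/3 + 3/11×7/8
= 8/33 + 21/88 = 127/264

P = 127/264 ≈ 0.4811


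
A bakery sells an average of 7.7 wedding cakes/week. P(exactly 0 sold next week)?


Poisson(λ=7.7): P(X=0) = e^(-λ)×λ^k/k!
= e^(-7.7) × 7.7^0 / 0!
≈ 0.0004528271829 × 1 / 1 ≈ 0.000453

P(X=0) ≈ 0.000453 ≈ 0.05%


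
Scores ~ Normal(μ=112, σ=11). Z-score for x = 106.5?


z = (x - μ)/σ = (106.5 - 112)/11 = -0.5

z = -0.5


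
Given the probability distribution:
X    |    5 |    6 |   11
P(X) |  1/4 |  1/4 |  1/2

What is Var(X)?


E[X] = 33/4
E[X²] = 303/4
Var(X) = E[X²] - (E[X])² = 303/4 - 1089/16 = 123/16

Var(X) = 123/16 ≈ 7.6875


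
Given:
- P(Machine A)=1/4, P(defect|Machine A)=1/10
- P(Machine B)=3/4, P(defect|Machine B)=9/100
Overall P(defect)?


P(B) = Σ P(B|Aᵢ)×P(Aᵢ)
  1/10×1/4 = 1/40
  9/100×3/4 = 27/400
Sum = 37/400

P(defect) = 37/400 ≈ 9.25%


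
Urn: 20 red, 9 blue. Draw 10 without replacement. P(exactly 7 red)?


Hypergeometric: C(20,7)×C(9,3)/C(29,10)
= 77520×84/20030010 = 31008/95381

P(X=7) = 31008/95381 ≈ 32.51%


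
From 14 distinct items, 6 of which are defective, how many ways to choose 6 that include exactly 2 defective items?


Choose 2 of the 6 defective items and 4 of the other 8 items:
C(6,2)×C(8,4) = 15×70 = 1050

1050


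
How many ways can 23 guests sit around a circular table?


Circular arrangements of 23 distinct objects: fix one position to break rotational symmetry.
(n-1)! = 22! = 1124000727777607680000

1124000727777607680000


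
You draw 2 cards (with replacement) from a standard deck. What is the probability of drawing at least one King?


P(not a King) = 48/52 = 12/13
P(none in 2 draws) = (12/13)^2 = 144/169
P(≥1 King) = 1 - 144/169 = 25/169

P = 25/169 ≈ 14.79%


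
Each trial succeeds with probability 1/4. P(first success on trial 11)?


Geometric: P(X=11) = (1-p)^(k-1)×p = (3/4)^10×1/4 = 59049/4194304

P(X=11) = 59049/4194304 ≈ 1.41%


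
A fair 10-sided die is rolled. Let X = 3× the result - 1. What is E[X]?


E[die] = (1+10)/2 = 11/2
E[X] = 3×11/2 - 1 = 31/2

E[X] = 31/2


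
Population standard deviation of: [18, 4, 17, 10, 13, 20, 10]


Mean = 92/7
  (18-92/7)²=1156/49
  (4-92/7)²=4096/49
  (17-92/7)²=729/49
  (10-92/7)²=484/49
  (13-92/7)²=1/49
  (20-92/7)²=2304/49
  (10-92/7)²=484/49
Σ(x-μ)² = 1322/7
σ² = (1322/7)/7 = 1322/49

σ = √(1322/49) ≈ 5.1942


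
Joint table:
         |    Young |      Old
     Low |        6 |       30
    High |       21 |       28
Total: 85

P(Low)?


P(Low) = (6+30)/85 = 36/85

P(Low) = 36/85 ≈ 42.35%


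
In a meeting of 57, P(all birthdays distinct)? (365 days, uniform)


P(all different) = Π(365-i)/365 for i=0..56
= (365/365)×(364/365)×...×(309/365)
= 0.009878

P ≈ 0.0099 ≈ 0.99%


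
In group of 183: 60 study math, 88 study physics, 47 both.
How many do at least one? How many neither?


|A∪B| = 60+88-47 = 101
Neither = 183-101 = 82

At least one: 101; Neither: 82


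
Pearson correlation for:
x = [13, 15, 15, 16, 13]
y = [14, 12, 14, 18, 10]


n=5, Σx=72, Σy=68, Σxy=990, Σx²=1044, Σy²=960
r = (5×990 - 72×68)/√((5×1044 - 72²)(5×960 - 68²))
= 54/√(36×176) = 54/√6336 ≈ 54/79.5990 ≈ 0.6784

r ≈ 0.6784


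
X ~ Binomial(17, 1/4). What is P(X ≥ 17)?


P(X ≥ 17) = Σ P(X=i) for i=17..17
P(X=17) = 1/17179869184
Sum = 1/17179869184

P(X ≥ 17) = 1/17179869184 ≈ 0.00%


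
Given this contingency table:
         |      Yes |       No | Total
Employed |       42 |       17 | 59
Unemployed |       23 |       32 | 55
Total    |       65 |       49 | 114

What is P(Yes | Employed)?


P(Yes | Employed) = 42/(42+17) = 42/59

P(Yes|Employed) = 42/59 ≈ 71.19%
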